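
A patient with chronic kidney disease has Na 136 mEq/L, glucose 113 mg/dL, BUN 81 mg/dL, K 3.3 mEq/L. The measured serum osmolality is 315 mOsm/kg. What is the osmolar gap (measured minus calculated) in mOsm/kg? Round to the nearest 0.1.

Calculated osmolality = 2·Na + glucose/18 + BUN/2.8
= 2·136 + 113/18 + 81/2.8
= 272 + 6.28 + 28.93
= 307.21 mOsm/kg ≈ 307.2 mOsm/kg
Osmolar gap = measured − calculated = 315 − 307.2 = 7.8 mOsm/kg

7.8 mOsm/kg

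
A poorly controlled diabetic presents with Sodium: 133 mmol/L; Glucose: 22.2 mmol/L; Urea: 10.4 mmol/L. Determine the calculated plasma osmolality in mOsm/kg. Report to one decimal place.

298.6 mOsm/kg

Calculated osmolality = 2·Na + glucose + urea
= 2·133 + 22.2 + 10.4
= 266 + 22.20 + 10.40
= 298.6 mOsm/kg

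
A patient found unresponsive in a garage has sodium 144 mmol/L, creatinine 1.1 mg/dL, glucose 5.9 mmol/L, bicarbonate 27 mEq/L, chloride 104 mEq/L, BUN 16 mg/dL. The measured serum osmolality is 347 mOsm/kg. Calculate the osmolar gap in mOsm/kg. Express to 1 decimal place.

47.4 mOsm/kg

Calculated osmolality = 2·Na + glucose + BUN/2.8
= 2·144 + 5.9 + 16/2.8
= 288 + 5.90 + 5.71
= 299.61 mOsm/kg ≈ 299.6 mOsm/kg
Osmolar gap = measured − calculated = 347 − 299.6 = 47.4 mOsm/kg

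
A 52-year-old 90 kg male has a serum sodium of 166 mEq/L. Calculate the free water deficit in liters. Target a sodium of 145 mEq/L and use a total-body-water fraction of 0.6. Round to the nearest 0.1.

7.8 L

TBW = 0.6 · 90 = 54 L
Free water deficit = TBW · (Na/145 − 1)
= 54 · (166/145 − 1)
= 54 · 0.1448
= 7.82 L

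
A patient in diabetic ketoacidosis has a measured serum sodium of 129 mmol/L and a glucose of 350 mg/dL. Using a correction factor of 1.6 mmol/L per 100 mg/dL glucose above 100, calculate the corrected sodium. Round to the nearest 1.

Corrected Na = measured Na + 1.6 · (glucose − 100)/100
= 129 + 1.6 · (350 − 100)/100
= 129 + 4
= 133 mmol/L

133 mmol/L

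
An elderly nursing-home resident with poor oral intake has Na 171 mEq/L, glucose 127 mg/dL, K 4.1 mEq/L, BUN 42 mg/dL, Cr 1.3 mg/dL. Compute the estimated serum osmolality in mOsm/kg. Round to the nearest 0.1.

Calculated osmolality = 2·Na + glucose/18 + BUN/2.8
= 2·171 + 127/18 + 42/2.8
= 342 + 7.06 + 15
= 364.06 mOsm/kg

364.1 mOsm/kg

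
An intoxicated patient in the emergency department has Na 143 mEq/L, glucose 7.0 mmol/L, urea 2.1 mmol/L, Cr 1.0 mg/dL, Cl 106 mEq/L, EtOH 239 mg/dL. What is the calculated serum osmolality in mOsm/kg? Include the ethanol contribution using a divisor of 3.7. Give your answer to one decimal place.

359.7 mOsm/kg

Calculated osmolality = 2·Na + glucose + urea + ethanol/3.7
= 2·143 + 7 + 2.1 + 239/3.7
= 286 + 7 + 2.10 + 64.59
= 359.69 mOsm/kg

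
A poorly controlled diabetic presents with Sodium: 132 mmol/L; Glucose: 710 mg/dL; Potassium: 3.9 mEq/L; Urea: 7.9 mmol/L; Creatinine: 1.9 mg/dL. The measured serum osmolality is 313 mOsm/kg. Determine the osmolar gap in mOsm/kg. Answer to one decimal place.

Calculated osmolality = 2·Na + glucose/18 + urea
= 2·132 + 710/18 + 7.9
= 264 + 39.44 + 7.90
= 311.34 mOsm/kg ≈ 311.3 mOsm/kg
Osmolar gap = measured − calculated = 313 − 311.3 = 1.7 mOsm/kg

1.7 mOsm/kg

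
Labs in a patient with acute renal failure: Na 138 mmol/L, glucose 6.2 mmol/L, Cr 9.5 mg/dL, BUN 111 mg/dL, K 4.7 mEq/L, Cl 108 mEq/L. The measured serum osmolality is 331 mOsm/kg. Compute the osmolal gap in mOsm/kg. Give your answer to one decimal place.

Calculated osmolality = 2·Na + glucose + BUN/2.8
= 2·138 + 6.2 + 111/2.8
= 276 + 6.20 + 39.64
= 321.84 mOsm/kg ≈ 321.8 mOsm/kg
Osmolar gap = measured − calculated = 331 − 321.8 = 9.2 mOsm/kg

9.2 mOsm/kg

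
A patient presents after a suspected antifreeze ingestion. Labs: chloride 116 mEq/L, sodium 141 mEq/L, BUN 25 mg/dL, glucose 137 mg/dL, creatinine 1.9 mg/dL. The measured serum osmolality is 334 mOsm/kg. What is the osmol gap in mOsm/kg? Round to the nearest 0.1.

35.5 mOsm/kg

Calculated osmolality = 2·Na + glucose/18 + BUN/2.8
= 2·141 + 137/18 + 25/2.8
= 282 + 7.61 + 8.93
= 298.54 mOsm/kg ≈ 298.5 mOsm/kg
Osmolar gap = measured − calculated = 334 − 298.5 = 35.5 mOsm/kg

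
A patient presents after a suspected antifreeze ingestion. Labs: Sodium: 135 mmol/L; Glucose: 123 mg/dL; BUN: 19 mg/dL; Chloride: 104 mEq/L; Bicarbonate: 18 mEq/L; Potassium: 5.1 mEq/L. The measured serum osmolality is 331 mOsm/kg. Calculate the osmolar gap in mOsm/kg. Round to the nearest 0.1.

Calculated osmolality = 2·Na + glucose/18 + BUN/2.8
= 2·135 + 123/18 + 19/2.8
= 270 + 6.83 + 6.79
= 283.62 mOsm/kg ≈ 283.6 mOsm/kg
Osmolar gap = measured − calculated = 331 − 283.6 = 47.4 mOsm/kg

47.4 mOsm/kg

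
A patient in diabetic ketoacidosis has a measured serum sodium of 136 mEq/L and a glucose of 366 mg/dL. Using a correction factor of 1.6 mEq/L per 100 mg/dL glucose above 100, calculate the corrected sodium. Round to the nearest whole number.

Corrected Na = measured Na + 1.6 · (glucose − 100)/100
= 136 + 1.6 · (366 − 100)/100
= 136 + 4.3
= 140.3 mEq/L

140 mEq/L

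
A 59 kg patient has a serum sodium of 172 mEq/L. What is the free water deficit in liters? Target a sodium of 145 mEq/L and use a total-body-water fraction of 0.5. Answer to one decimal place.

TBW = 0.5 · 59 = 29.5 L
Free water deficit = TBW · (Na/145 − 1)
= 29.5 · (172/145 − 1)
= 29.5 · 0.1862
= 5.49 L

5.5 L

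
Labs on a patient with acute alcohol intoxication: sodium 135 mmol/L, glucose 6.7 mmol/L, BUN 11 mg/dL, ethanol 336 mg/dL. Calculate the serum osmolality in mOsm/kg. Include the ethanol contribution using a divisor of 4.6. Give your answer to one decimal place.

Calculated osmolality = 2·Na + glucose + BUN/2.8 + ethanol/4.6
= 2·135 + 6.7 + 11/2.8 + 336/4.6
= 270 + 6.70 + 3.93 + 73.04
= 353.67 mOsm/kg

353.7 mOsm/kg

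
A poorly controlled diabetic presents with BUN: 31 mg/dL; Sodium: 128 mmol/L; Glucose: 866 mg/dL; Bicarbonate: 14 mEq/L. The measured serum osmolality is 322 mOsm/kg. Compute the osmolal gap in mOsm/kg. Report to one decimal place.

6.8 mOsm/kg

Calculated osmolality = 2·Na + glucose/18 + BUN/2.8
= 2·128 + 866/18 + 31/2.8
= 256 + 48.11 + 11.07
= 315.18 mOsm/kg ≈ 315.2 mOsm/kg
Osmolar gap = measured − calculated = 322 − 315.2 = 6.8 mOsm/kg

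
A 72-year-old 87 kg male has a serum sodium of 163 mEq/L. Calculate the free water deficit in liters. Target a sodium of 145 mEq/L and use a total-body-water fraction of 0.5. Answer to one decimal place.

5.4 L

TBW = 0.5 · 87 = 43.5 L
Free water deficit = TBW · (Na/145 − 1)
= 43.5 · (163/145 − 1)
= 43.5 · 0.1241
= 5.4 L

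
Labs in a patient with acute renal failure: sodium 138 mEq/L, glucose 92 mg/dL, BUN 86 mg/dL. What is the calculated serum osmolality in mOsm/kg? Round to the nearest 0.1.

Calculated osmolality = 2·Na + glucose/18 + BUN/2.8
= 2·138 + 92/18 + 86/2.8
= 276 + 5.11 + 30.71
= 311.82 mOsm/kg

311.8 mOsm/kg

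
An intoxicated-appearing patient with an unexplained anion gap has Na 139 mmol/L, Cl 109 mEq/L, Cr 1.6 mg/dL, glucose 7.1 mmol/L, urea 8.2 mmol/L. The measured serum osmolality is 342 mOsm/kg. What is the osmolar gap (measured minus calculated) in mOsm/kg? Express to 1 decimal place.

Calculated osmolality = 2·Na + glucose + urea
= 2·139 + 7.1 + 8.2
= 278 + 7.10 + 8.20
= 293.3 mOsm/kg ≈ 293.3 mOsm/kg
Osmolar gap = measured − calculated = 342 − 293.3 = 48.7 mOsm/kg

48.7 mOsm/kg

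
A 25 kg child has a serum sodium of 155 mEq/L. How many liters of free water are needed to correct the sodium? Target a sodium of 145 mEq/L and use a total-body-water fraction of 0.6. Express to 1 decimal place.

1.0 L

TBW = 0.6 · 25 = 15 L
Free water deficit = TBW · (Na/145 − 1)
= 15 · (155/145 − 1)
= 15 · 0.069
= 1.04 L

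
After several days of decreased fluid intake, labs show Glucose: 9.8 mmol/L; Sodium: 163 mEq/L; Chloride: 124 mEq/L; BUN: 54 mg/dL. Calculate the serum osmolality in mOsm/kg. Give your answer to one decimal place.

355.1 mOsm/kg

Calculated osmolality = 2·Na + glucose + BUN/2.8
= 2·163 + 9.8 + 54/2.8
= 326 + 9.80 + 19.29
= 355.09 mOsm/kg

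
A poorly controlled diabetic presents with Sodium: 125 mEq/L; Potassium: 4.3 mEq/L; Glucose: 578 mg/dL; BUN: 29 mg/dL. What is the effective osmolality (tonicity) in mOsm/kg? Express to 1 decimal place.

282.1 mOsm/kg

Effective osmolality excludes urea (freely permeant across cell membranes):
2·Na + glucose/18
= 2·125 + 578/18
= 250 + 32.11
= 282.11 mOsm/kg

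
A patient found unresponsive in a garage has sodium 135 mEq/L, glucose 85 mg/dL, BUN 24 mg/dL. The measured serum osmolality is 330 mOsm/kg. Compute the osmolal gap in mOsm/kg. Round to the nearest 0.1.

46.7 mOsm/kg

Calculated osmolality = 2·Na + glucose/18 + BUN/2.8
= 2·135 + 85/18 + 24/2.8
= 270 + 4.72 + 8.57
= 283.29 mOsm/kg ≈ 283.3 mOsm/kg
Osmolar gap = measured − calculated = 330 − 283.3 = 46.7 mOsm/kg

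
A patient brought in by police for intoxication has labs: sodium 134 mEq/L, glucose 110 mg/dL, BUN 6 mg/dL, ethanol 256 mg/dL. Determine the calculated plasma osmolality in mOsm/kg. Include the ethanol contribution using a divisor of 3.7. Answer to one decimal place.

345.4 mOsm/kg

Calculated osmolality = 2·Na + glucose/18 + BUN/2.8 + ethanol/3.7
= 2·134 + 110/18 + 6/2.8 + 256/3.7
= 268 + 6.11 + 2.14 + 69.19
= 345.44 mOsm/kg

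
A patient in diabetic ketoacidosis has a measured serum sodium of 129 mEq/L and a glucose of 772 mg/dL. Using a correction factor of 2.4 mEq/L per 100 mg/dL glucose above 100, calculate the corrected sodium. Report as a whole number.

145 mEq/L

Corrected Na = measured Na + 2.4 · (glucose − 100)/100
= 129 + 2.4 · (772 − 100)/100
= 129 + 16.1
= 145.1 mEq/L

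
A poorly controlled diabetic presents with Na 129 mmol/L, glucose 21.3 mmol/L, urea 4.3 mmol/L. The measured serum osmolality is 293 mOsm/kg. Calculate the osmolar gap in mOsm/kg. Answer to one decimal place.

9.4 mOsm/kg

Calculated osmolality = 2·Na + glucose + urea
= 2·129 + 21.3 + 4.3
= 258 + 21.30 + 4.30
= 283.6 mOsm/kg ≈ 283.6 mOsm/kg
Osmolar gap = measured − calculated = 293 − 283.6 = 9.4 mOsm/kg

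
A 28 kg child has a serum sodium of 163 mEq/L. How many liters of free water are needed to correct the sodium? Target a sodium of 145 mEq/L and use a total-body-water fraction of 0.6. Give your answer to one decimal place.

TBW = 0.6 · 28 = 16.8 L
Free water deficit = TBW · (Na/145 − 1)
= 16.8 · (163/145 − 1)
= 16.8 · 0.1241
= 2.08 L

2.1 L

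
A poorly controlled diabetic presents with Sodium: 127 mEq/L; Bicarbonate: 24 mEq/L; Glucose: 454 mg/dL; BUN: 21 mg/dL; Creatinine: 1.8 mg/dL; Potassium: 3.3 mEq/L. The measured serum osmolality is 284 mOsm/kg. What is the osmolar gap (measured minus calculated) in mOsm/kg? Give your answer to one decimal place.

-2.7 mOsm/kg

Calculated osmolality = 2·Na + glucose/18 + BUN/2.8
= 2·127 + 454/18 + 21/2.8
= 254 + 25.22 + 7.50
= 286.72 mOsm/kg ≈ 286.7 mOsm/kg
Osmolar gap = measured − calculated = 284 − 286.7 = -2.7 mOsm/kg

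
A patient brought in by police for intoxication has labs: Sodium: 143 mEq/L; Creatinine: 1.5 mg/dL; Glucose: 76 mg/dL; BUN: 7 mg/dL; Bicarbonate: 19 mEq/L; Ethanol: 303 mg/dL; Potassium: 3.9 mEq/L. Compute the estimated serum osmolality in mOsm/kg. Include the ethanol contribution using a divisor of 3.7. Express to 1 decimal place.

Calculated osmolality = 2·Na + glucose/18 + BUN/2.8 + ethanol/3.7
= 2·143 + 76/18 + 7/2.8 + 303/3.7
= 286 + 4.22 + 2.50 + 81.89
= 374.61 mOsm/kg

374.6 mOsm/kg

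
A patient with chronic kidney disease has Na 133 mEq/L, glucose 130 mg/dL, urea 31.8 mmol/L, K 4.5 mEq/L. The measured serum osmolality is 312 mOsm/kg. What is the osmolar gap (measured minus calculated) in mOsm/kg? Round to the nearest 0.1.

Calculated osmolality = 2·Na + glucose/18 + urea
= 2·133 + 130/18 + 31.8
= 266 + 7.22 + 31.80
= 305.02 mOsm/kg ≈ 305.0 mOsm/kg
Osmolar gap = measured − calculated = 312 − 305.0 = 7.0 mOsm/kg

7.0 mOsm/kg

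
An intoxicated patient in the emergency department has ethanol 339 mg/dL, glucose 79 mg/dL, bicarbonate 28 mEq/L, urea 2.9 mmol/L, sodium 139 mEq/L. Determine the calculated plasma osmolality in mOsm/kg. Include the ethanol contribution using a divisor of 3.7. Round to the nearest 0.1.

Calculated osmolality = 2·Na + glucose/18 + urea + ethanol/3.7
= 2·139 + 79/18 + 2.9 + 339/3.7
= 278 + 4.39 + 2.90 + 91.62
= 376.91 mOsm/kg

376.9 mOsm/kg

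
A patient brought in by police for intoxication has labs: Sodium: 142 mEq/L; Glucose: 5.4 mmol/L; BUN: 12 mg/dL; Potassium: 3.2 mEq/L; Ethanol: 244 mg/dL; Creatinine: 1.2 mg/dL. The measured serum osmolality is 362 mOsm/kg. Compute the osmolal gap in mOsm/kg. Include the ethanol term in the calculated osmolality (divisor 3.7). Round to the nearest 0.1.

Calculated osmolality = 2·Na + glucose + BUN/2.8 + ethanol/3.7
= 2·142 + 5.4 + 12/2.8 + 244/3.7
= 284 + 5.40 + 4.29 + 65.95
= 359.64 mOsm/kg ≈ 359.6 mOsm/kg
Osmolar gap = measured − calculated = 362 − 359.6 = 2.4 mOsm/kg

2.4 mOsm/kg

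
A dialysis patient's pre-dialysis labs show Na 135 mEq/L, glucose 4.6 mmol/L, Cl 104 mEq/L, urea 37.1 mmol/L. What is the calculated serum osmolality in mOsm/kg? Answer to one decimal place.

Calculated osmolality = 2·Na + glucose + urea
= 2·135 + 4.6 + 37.1
= 270 + 4.60 + 37.10
= 311.7 mOsm/kg

311.7 mOsm/kg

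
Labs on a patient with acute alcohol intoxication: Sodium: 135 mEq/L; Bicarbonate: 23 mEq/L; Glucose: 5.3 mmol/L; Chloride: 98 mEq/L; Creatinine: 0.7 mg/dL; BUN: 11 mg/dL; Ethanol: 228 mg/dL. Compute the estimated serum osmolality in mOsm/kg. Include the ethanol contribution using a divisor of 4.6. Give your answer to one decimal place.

Calculated osmolality = 2·Na + glucose + BUN/2.8 + ethanol/4.6
= 2·135 + 5.3 + 11/2.8 + 228/4.6
= 270 + 5.30 + 3.93 + 49.57
= 328.8 mOsm/kg

328.8 mOsm/kg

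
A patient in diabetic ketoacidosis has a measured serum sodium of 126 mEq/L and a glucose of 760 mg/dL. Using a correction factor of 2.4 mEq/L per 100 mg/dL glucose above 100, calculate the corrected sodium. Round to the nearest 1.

Corrected Na = measured Na + 2.4 · (glucose − 100)/100
= 126 + 2.4 · (760 − 100)/100
= 126 + 15.8
= 141.8 mEq/L

142 mEq/L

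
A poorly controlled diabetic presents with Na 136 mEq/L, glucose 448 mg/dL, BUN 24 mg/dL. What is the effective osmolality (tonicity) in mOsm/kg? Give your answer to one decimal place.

Effective osmolality excludes urea (freely permeant across cell membranes):
2·Na + glucose/18
= 2·136 + 448/18
= 272 + 24.89
= 296.89 mOsm/kg

296.9 mOsm/kg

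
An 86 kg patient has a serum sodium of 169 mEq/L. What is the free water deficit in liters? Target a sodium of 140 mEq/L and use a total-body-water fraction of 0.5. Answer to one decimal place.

8.9 L

TBW = 0.5 · 86 = 43 L
Free water deficit = TBW · (Na/140 − 1)
= 43 · (169/140 − 1)
= 43 · 0.2071
= 8.91 L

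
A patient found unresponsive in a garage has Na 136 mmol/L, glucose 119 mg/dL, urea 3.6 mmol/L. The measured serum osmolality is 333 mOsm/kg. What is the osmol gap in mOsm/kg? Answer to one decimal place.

50.8 mOsm/kg

Calculated osmolality = 2·Na + glucose/18 + urea
= 2·136 + 119/18 + 3.6
= 272 + 6.61 + 3.60
= 282.21 mOsm/kg ≈ 282.2 mOsm/kg
Osmolar gap = measured − calculated = 333 − 282.2 = 50.8 mOsm/kg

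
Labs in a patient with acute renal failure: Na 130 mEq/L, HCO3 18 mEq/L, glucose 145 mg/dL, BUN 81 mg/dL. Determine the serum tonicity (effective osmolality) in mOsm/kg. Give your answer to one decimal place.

268.1 mOsm/kg

Effective osmolality excludes urea (freely permeant across cell membranes):
2·Na + glucose/18
= 2·130 + 145/18
= 260 + 8.06
= 268.06 mOsm/kg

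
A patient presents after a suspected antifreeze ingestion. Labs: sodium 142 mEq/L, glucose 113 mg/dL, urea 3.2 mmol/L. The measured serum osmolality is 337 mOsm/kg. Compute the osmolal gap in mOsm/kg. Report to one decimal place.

43.5 mOsm/kg

Calculated osmolality = 2·Na + glucose/18 + urea
= 2·142 + 113/18 + 3.2
= 284 + 6.28 + 3.20
= 293.48 mOsm/kg ≈ 293.5 mOsm/kg
Osmolar gap = measured − calculated = 337 − 293.5 = 43.5 mOsm/kg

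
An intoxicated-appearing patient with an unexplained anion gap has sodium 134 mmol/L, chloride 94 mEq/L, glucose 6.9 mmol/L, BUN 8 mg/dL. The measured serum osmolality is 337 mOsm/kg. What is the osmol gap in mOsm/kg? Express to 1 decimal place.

59.2 mOsm/kg

Calculated osmolality = 2·Na + glucose + BUN/2.8
= 2·134 + 6.9 + 8/2.8
= 268 + 6.90 + 2.86
= 277.76 mOsm/kg ≈ 277.8 mOsm/kg
Osmolar gap = measured − calculated = 337 − 277.8 = 59.2 mOsm/kg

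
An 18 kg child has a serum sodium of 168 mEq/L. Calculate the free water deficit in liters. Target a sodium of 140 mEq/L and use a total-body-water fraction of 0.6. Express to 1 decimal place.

TBW = 0.6 · 18 = 10.8 L
Free water deficit = TBW · (Na/140 − 1)
= 10.8 · (168/140 − 1)
= 10.8 · 0.2
= 2.16 L

2.2 L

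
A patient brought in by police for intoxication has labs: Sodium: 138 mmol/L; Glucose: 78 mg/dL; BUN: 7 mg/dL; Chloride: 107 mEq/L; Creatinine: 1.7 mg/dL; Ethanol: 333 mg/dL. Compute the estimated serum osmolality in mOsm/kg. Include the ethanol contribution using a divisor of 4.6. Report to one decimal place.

Calculated osmolality = 2·Na + glucose/18 + BUN/2.8 + ethanol/4.6
= 2·138 + 78/18 + 7/2.8 + 333/4.6
= 276 + 4.33 + 2.50 + 72.39
= 355.22 mOsm/kg

355.2 mOsm/kg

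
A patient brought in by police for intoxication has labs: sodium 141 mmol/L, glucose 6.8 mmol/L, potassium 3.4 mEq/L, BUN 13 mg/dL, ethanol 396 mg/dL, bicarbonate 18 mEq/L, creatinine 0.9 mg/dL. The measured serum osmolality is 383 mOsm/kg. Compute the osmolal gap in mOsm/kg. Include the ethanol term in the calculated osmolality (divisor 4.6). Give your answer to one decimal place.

Calculated osmolality = 2·Na + glucose + BUN/2.8 + ethanol/4.6
= 2·141 + 6.8 + 13/2.8 + 396/4.6
= 282 + 6.80 + 4.64 + 86.09
= 379.53 mOsm/kg ≈ 379.5 mOsm/kg
Osmolar gap = measured − calculated = 383 − 379.5 = 3.5 mOsm/kg

3.5 mOsm/kg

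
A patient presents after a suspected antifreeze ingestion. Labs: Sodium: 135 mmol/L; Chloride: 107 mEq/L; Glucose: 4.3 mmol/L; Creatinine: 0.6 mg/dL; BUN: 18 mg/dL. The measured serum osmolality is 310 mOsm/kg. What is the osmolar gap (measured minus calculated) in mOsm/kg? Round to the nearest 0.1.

29.3 mOsm/kg

Calculated osmolality = 2·Na + glucose + BUN/2.8
= 2·135 + 4.3 + 18/2.8
= 270 + 4.30 + 6.43
= 280.73 mOsm/kg ≈ 280.7 mOsm/kg
Osmolar gap = measured − calculated = 310 − 280.7 = 29.3 mOsm/kg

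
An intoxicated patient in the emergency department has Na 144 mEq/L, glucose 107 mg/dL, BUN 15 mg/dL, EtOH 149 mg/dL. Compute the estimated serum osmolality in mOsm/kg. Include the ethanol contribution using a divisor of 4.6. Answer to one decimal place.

331.7 mOsm/kg

Calculated osmolality = 2·Na + glucose/18 + BUN/2.8 + ethanol/4.6
= 2·144 + 107/18 + 15/2.8 + 149/4.6
= 288 + 5.94 + 5.36 + 32.39
= 331.69 mOsm/kg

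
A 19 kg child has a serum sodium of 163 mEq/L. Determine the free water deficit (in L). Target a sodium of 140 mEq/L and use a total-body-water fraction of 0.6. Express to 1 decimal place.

TBW = 0.6 · 19 = 11.4 L
Free water deficit = TBW · (Na/140 − 1)
= 11.4 · (163/140 − 1)
= 11.4 · 0.1643
= 1.87 L

1.9 L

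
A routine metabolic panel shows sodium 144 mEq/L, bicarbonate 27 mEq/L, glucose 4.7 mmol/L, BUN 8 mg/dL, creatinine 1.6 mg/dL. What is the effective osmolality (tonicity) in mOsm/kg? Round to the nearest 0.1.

292.7 mOsm/kg

Effective osmolality excludes urea (freely permeant across cell membranes):
2·Na + glucose
= 2·144 + 4.7
= 288 + 4.7
= 292.7 mOsm/kg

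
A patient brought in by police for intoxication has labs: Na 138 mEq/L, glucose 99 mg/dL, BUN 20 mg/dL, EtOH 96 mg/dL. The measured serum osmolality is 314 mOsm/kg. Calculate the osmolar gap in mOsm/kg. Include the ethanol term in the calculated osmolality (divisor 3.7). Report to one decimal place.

Calculated osmolality = 2·Na + glucose/18 + BUN/2.8 + ethanol/3.7
= 2·138 + 99/18 + 20/2.8 + 96/3.7
= 276 + 5.50 + 7.14 + 25.95
= 314.59 mOsm/kg ≈ 314.6 mOsm/kg
Osmolar gap = measured − calculated = 314 − 314.6 = -0.6 mOsm/kg

-0.6 mOsm/kg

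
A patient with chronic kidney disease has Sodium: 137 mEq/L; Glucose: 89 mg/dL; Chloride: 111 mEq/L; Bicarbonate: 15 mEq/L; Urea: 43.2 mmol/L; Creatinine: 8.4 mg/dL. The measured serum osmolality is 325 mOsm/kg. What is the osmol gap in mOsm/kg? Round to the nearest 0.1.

2.9 mOsm/kg

Calculated osmolality = 2·Na + glucose/18 + urea
= 2·137 + 89/18 + 43.2
= 274 + 4.94 + 43.20
= 322.14 mOsm/kg ≈ 322.1 mOsm/kg
Osmolar gap = measured − calculated = 325 − 322.1 = 2.9 mOsm/kg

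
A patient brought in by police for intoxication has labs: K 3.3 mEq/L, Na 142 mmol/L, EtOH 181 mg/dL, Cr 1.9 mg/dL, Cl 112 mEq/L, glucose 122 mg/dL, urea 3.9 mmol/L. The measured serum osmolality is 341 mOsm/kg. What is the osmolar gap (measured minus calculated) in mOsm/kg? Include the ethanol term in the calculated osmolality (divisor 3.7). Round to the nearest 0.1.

Calculated osmolality = 2·Na + glucose/18 + urea + ethanol/3.7
= 2·142 + 122/18 + 3.9 + 181/3.7
= 284 + 6.78 + 3.90 + 48.92
= 343.6 mOsm/kg ≈ 343.6 mOsm/kg
Osmolar gap = measured − calculated = 341 − 343.6 = -2.6 mOsm/kg

-2.6 mOsm/kg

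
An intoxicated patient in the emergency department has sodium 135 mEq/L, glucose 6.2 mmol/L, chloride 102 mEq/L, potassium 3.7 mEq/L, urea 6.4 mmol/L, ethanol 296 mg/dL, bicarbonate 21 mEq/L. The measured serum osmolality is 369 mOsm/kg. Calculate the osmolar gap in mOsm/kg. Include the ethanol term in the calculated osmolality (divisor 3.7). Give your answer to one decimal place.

6.4 mOsm/kg

Calculated osmolality = 2·Na + glucose + urea + ethanol/3.7
= 2·135 + 6.2 + 6.4 + 296/3.7
= 270 + 6.20 + 6.40 + 80
= 362.6 mOsm/kg ≈ 362.6 mOsm/kg
Osmolar gap = measured − calculated = 369 − 362.6 = 6.4 mOsm/kg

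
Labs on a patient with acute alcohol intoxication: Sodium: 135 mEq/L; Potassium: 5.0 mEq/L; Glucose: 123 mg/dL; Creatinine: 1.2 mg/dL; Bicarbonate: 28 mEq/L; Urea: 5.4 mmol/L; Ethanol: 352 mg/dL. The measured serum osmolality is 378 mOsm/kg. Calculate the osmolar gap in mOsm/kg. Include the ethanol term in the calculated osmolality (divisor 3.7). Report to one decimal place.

0.6 mOsm/kg

Calculated osmolality = 2·Na + glucose/18 + urea + ethanol/3.7
= 2·135 + 123/18 + 5.4 + 352/3.7
= 270 + 6.83 + 5.40 + 95.14
= 377.37 mOsm/kg ≈ 377.4 mOsm/kg
Osmolar gap = measured − calculated = 378 − 377.4 = 0.6 mOsm/kg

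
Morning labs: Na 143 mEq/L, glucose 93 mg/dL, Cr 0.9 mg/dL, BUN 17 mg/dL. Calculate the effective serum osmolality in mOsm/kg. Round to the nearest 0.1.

Effective osmolality excludes urea (freely permeant across cell membranes):
2·Na + glucose/18
= 2·143 + 93/18
= 286 + 5.17
= 291.17 mOsm/kg

291.2 mOsm/kg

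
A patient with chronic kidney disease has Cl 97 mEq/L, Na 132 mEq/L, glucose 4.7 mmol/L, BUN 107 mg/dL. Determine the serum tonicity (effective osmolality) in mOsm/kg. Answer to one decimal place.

Effective osmolality excludes urea (freely permeant across cell membranes):
2·Na + glucose
= 2·132 + 4.7
= 264 + 4.7
= 268.7 mOsm/kg

268.7 mOsm/kg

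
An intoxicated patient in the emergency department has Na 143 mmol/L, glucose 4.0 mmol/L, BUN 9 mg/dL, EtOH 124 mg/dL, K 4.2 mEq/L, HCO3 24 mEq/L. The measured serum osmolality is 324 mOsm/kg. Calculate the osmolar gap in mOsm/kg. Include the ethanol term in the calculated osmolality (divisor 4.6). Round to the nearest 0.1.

3.8 mOsm/kg

Calculated osmolality = 2·Na + glucose + BUN/2.8 + ethanol/4.6
= 2·143 + 4 + 9/2.8 + 124/4.6
= 286 + 4 + 3.21 + 26.96
= 320.17 mOsm/kg ≈ 320.2 mOsm/kg
Osmolar gap = measured − calculated = 324 − 320.2 = 3.8 mOsm/kg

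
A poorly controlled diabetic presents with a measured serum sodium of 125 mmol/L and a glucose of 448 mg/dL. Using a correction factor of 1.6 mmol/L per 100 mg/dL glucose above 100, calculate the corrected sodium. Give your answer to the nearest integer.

Corrected Na = measured Na + 1.6 · (glucose − 100)/100
= 125 + 1.6 · (448 − 100)/100
= 125 + 5.6
= 130.6 mmol/L

131 mmol/L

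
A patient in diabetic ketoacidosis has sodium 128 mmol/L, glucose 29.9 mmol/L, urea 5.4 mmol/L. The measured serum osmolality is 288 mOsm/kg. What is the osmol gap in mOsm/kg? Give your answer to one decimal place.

Calculated osmolality = 2·Na + glucose + urea
= 2·128 + 29.9 + 5.4
= 256 + 29.90 + 5.40
= 291.3 mOsm/kg ≈ 291.3 mOsm/kg
Osmolar gap = measured − calculated = 288 − 291.3 = -3.3 mOsm/kg

-3.3 mOsm/kg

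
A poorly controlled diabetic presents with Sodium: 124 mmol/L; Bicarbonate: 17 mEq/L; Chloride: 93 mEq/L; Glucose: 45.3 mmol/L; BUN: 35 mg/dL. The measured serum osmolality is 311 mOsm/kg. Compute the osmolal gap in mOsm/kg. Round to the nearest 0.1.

5.2 mOsm/kg

Calculated osmolality = 2·Na + glucose + BUN/2.8
= 2·124 + 45.3 + 35/2.8
= 248 + 45.30 + 12.50
= 305.8 mOsm/kg ≈ 305.8 mOsm/kg
Osmolar gap = measured − calculated = 311 − 305.8 = 5.2 mOsm/kg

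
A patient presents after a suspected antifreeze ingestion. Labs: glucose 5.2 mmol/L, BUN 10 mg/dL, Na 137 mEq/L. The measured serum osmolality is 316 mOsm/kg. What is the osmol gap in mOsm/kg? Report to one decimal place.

Calculated osmolality = 2·Na + glucose + BUN/2.8
= 2·137 + 5.2 + 10/2.8
= 274 + 5.20 + 3.57
= 282.77 mOsm/kg ≈ 282.8 mOsm/kg
Osmolar gap = measured − calculated = 316 − 282.8 = 33.2 mOsm/kg

33.2 mOsm/kg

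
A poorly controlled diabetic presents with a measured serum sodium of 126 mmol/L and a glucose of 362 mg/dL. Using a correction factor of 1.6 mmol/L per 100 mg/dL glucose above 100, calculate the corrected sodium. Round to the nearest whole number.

130 mmol/L

Corrected Na = measured Na + 1.6 · (glucose − 100)/100
= 126 + 1.6 · (362 − 100)/100
= 126 + 4.2
= 130.2 mmol/L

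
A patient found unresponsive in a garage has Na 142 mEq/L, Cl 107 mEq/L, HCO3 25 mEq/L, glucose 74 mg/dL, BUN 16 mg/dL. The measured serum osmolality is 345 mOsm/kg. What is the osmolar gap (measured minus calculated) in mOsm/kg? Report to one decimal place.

51.2 mOsm/kg

Calculated osmolality = 2·Na + glucose/18 + BUN/2.8
= 2·142 + 74/18 + 16/2.8
= 284 + 4.11 + 5.71
= 293.82 mOsm/kg ≈ 293.8 mOsm/kg
Osmolar gap = measured − calculated = 345 − 293.8 = 51.2 mOsm/kg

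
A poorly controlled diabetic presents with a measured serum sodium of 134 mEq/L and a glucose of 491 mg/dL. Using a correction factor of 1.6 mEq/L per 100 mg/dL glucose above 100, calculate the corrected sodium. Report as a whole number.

140 mEq/L

Corrected Na = measured Na + 1.6 · (glucose − 100)/100
= 134 + 1.6 · (491 − 100)/100
= 134 + 6.3
= 140.3 mEq/L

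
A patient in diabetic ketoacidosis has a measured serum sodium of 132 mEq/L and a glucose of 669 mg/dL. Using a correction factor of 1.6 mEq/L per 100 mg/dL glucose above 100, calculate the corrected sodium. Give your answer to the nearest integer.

Corrected Na = measured Na + 1.6 · (glucose − 100)/100
= 132 + 1.6 · (669 − 100)/100
= 132 + 9.1
= 141.1 mEq/L

141 mEq/L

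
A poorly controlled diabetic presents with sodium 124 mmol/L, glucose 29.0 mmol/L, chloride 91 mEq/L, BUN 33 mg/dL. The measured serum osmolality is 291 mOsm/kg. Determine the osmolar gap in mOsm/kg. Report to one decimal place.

2.2 mOsm/kg

Calculated osmolality = 2·Na + glucose + BUN/2.8
= 2·124 + 29 + 33/2.8
= 248 + 29 + 11.79
= 288.79 mOsm/kg ≈ 288.8 mOsm/kg
Osmolar gap = measured − calculated = 291 − 288.8 = 2.2 mOsm/kg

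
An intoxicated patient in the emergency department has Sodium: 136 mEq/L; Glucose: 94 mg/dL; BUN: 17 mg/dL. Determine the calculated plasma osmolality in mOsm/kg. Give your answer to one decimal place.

Calculated osmolality = 2·Na + glucose/18 + BUN/2.8
= 2·136 + 94/18 + 17/2.8
= 272 + 5.22 + 6.07
= 283.29 mOsm/kg

283.3 mOsm/kg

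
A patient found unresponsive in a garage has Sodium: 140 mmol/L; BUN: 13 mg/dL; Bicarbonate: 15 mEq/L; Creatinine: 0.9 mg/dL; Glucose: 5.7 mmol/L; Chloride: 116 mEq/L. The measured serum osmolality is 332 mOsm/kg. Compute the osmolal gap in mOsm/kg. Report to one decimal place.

41.7 mOsm/kg

Calculated osmolality = 2·Na + glucose + BUN/2.8
= 2·140 + 5.7 + 13/2.8
= 280 + 5.70 + 4.64
= 290.34 mOsm/kg ≈ 290.3 mOsm/kg
Osmolar gap = measured − calculated = 332 − 290.3 = 41.7 mOsm/kg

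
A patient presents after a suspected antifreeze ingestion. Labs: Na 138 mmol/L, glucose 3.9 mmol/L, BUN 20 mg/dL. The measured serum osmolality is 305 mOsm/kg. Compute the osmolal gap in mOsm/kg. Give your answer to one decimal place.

Calculated osmolality = 2·Na + glucose + BUN/2.8
= 2·138 + 3.9 + 20/2.8
= 276 + 3.90 + 7.14
= 287.04 mOsm/kg ≈ 287.0 mOsm/kg
Osmolar gap = measured − calculated = 305 − 287.0 = 18.0 mOsm/kg

18.0 mOsm/kg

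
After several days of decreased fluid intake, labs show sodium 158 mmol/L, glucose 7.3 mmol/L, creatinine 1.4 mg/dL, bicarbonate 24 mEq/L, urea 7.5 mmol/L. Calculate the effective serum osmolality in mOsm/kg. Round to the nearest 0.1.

Effective osmolality excludes urea (freely permeant across cell membranes):
2·Na + glucose
= 2·158 + 7.3
= 316 + 7.3
= 323.3 mOsm/kg

323.3 mOsm/kg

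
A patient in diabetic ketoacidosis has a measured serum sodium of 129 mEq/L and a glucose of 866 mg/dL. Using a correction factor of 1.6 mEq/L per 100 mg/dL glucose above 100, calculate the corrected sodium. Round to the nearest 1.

Corrected Na = measured Na + 1.6 · (glucose − 100)/100
= 129 + 1.6 · (866 − 100)/100
= 129 + 12.3
= 141.3 mEq/L

141 mEq/L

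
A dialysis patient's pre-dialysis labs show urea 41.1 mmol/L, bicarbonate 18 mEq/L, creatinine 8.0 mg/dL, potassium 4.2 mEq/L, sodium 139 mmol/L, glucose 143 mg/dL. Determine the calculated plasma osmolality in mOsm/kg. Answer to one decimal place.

327.0 mOsm/kg

Calculated osmolality = 2·Na + glucose/18 + urea
= 2·139 + 143/18 + 41.1
= 278 + 7.94 + 41.10
= 327.04 mOsm/kg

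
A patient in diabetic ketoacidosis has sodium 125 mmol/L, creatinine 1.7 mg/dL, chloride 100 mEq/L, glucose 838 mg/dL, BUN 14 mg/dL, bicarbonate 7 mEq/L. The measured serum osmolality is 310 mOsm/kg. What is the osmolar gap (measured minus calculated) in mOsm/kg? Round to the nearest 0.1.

Calculated osmolality = 2·Na + glucose/18 + BUN/2.8
= 2·125 + 838/18 + 14/2.8
= 250 + 46.56 + 5
= 301.56 mOsm/kg ≈ 301.6 mOsm/kg
Osmolar gap = measured − calculated = 310 − 301.6 = 8.4 mOsm/kg

8.4 mOsm/kg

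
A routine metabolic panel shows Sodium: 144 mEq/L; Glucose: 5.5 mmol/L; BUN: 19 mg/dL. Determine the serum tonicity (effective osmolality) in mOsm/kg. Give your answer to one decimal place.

293.5 mOsm/kg

Effective osmolality excludes urea (freely permeant across cell membranes):
2·Na + glucose
= 2·144 + 5.5
= 288 + 5.5
= 293.5 mOsm/kg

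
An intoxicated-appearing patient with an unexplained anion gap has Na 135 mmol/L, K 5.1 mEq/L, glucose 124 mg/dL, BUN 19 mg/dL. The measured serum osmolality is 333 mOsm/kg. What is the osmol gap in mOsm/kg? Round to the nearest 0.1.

49.3 mOsm/kg

Calculated osmolality = 2·Na + glucose/18 + BUN/2.8
= 2·135 + 124/18 + 19/2.8
= 270 + 6.89 + 6.79
= 283.68 mOsm/kg ≈ 283.7 mOsm/kg
Osmolar gap = measured − calculated = 333 − 283.7 = 49.3 mOsm/kg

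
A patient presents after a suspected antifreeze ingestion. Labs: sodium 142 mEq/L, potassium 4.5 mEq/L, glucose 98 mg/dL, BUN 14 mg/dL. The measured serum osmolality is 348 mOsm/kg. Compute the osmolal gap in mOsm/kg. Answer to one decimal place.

Calculated osmolality = 2·Na + glucose/18 + BUN/2.8
= 2·142 + 98/18 + 14/2.8
= 284 + 5.44 + 5
= 294.44 mOsm/kg ≈ 294.4 mOsm/kg
Osmolar gap = measured − calculated = 348 − 294.4 = 53.6 mOsm/kg

53.6 mOsm/kg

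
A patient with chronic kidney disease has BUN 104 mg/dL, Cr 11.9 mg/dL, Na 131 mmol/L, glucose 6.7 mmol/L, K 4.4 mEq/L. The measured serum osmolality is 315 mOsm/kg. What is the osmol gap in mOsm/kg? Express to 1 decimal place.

9.2 mOsm/kg

Calculated osmolality = 2·Na + glucose + BUN/2.8
= 2·131 + 6.7 + 104/2.8
= 262 + 6.70 + 37.14
= 305.84 mOsm/kg ≈ 305.8 mOsm/kg
Osmolar gap = measured − calculated = 315 − 305.8 = 9.2 mOsm/kg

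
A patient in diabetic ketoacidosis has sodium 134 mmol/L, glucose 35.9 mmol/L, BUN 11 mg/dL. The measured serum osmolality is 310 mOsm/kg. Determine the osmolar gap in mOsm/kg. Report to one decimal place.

2.2 mOsm/kg

Calculated osmolality = 2·Na + glucose + BUN/2.8
= 2·134 + 35.9 + 11/2.8
= 268 + 35.90 + 3.93
= 307.83 mOsm/kg ≈ 307.8 mOsm/kg
Osmolar gap = measured − calculated = 310 − 307.8 = 2.2 mOsm/kg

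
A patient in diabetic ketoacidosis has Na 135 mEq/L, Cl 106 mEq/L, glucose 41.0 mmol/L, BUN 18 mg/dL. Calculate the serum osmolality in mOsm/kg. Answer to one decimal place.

Calculated osmolality = 2·Na + glucose + BUN/2.8
= 2·135 + 41 + 18/2.8
= 270 + 41 + 6.43
= 317.43 mOsm/kg

317.4 mOsm/kg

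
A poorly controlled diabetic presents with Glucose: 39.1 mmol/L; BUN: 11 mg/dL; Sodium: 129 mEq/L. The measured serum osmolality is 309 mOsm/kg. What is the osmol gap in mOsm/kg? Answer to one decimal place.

Calculated osmolality = 2·Na + glucose + BUN/2.8
= 2·129 + 39.1 + 11/2.8
= 258 + 39.10 + 3.93
= 301.03 mOsm/kg ≈ 301.0 mOsm/kg
Osmolar gap = measured − calculated = 309 − 301.0 = 8.0 mOsm/kg

8.0 mOsm/kg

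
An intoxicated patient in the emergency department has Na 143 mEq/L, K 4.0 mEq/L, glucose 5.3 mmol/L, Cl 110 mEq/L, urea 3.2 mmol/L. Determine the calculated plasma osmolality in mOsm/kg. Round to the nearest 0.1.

294.5 mOsm/kg

Calculated osmolality = 2·Na + glucose + urea
= 2·143 + 5.3 + 3.2
= 286 + 5.30 + 3.20
= 294.5 mOsm/kg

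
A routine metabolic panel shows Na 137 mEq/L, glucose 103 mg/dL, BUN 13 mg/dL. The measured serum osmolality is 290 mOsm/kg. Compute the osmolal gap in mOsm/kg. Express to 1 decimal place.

Calculated osmolality = 2·Na + glucose/18 + BUN/2.8
= 2·137 + 103/18 + 13/2.8
= 274 + 5.72 + 4.64
= 284.36 mOsm/kg ≈ 284.4 mOsm/kg
Osmolar gap = measured − calculated = 290 − 284.4 = 5.6 mOsm/kg

5.6 mOsm/kg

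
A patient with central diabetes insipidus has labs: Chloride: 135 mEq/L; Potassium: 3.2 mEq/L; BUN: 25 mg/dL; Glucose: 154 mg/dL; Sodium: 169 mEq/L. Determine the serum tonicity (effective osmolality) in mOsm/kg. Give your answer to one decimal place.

346.6 mOsm/kg

Effective osmolality excludes urea (freely permeant across cell membranes):
2·Na + glucose/18
= 2·169 + 154/18
= 338 + 8.56
= 346.56 mOsm/kg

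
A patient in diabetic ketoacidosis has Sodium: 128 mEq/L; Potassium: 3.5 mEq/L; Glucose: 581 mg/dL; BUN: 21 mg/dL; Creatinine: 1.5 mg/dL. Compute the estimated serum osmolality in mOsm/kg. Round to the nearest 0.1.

Calculated osmolality = 2·Na + glucose/18 + BUN/2.8
= 2·128 + 581/18 + 21/2.8
= 256 + 32.28 + 7.50
= 295.78 mOsm/kg

295.8 mOsm/kg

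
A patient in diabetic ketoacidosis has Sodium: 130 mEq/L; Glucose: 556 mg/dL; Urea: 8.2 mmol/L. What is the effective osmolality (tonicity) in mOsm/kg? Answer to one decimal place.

290.9 mOsm/kg

Effective osmolality excludes urea (freely permeant across cell membranes):
2·Na + glucose/18
= 2·130 + 556/18
= 260 + 30.89
= 290.89 mOsm/kg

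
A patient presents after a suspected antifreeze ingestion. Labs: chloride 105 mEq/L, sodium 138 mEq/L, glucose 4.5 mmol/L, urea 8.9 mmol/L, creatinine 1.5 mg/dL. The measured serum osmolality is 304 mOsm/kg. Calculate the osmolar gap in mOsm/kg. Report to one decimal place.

14.6 mOsm/kg

Calculated osmolality = 2·Na + glucose + urea
= 2·138 + 4.5 + 8.9
= 276 + 4.50 + 8.90
= 289.4 mOsm/kg ≈ 289.4 mOsm/kg
Osmolar gap = measured − calculated = 304 − 289.4 = 14.6 mOsm/kg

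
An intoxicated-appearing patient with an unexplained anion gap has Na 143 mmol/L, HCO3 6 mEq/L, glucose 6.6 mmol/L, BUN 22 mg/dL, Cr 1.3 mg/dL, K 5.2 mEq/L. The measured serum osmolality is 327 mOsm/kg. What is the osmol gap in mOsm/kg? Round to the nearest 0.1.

26.5 mOsm/kg

Calculated osmolality = 2·Na + glucose + BUN/2.8
= 2·143 + 6.6 + 22/2.8
= 286 + 6.60 + 7.86
= 300.46 mOsm/kg ≈ 300.5 mOsm/kg
Osmolar gap = measured − calculated = 327 − 300.5 = 26.5 mOsm/kg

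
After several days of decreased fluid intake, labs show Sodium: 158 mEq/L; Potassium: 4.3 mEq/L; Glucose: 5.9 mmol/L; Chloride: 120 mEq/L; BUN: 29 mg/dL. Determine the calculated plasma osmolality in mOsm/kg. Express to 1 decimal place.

Calculated osmolality = 2·Na + glucose + BUN/2.8
= 2·158 + 5.9 + 29/2.8
= 316 + 5.90 + 10.36
= 332.26 mOsm/kg

332.3 mOsm/kg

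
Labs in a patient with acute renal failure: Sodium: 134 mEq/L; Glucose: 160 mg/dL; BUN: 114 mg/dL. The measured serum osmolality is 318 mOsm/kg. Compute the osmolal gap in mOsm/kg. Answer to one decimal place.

Calculated osmolality = 2·Na + glucose/18 + BUN/2.8
= 2·134 + 160/18 + 114/2.8
= 268 + 8.89 + 40.71
= 317.6 mOsm/kg ≈ 317.6 mOsm/kg
Osmolar gap = measured − calculated = 318 − 317.6 = 0.4 mOsm/kg

0.4 mOsm/kg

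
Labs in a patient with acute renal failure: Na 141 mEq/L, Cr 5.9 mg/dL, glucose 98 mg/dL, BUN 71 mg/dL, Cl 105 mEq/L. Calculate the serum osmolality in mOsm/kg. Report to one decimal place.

312.8 mOsm/kg

Calculated osmolality = 2·Na + glucose/18 + BUN/2.8
= 2·141 + 98/18 + 71/2.8
= 282 + 5.44 + 25.36
= 312.8 mOsm/kg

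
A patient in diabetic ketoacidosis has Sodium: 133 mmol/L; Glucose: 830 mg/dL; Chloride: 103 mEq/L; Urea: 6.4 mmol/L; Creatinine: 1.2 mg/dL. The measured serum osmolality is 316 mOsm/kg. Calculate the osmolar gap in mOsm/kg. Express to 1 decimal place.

-2.5 mOsm/kg

Calculated osmolality = 2·Na + glucose/18 + urea
= 2·133 + 830/18 + 6.4
= 266 + 46.11 + 6.40
= 318.51 mOsm/kg ≈ 318.5 mOsm/kg
Osmolar gap = measured − calculated = 316 − 318.5 = -2.5 mOsm/kg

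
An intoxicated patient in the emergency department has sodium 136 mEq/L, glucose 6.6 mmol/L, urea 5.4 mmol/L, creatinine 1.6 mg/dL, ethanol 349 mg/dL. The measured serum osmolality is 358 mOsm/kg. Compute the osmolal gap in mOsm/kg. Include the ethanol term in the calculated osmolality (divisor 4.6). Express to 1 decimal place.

-1.9 mOsm/kg

Calculated osmolality = 2·Na + glucose + urea + ethanol/4.6
= 2·136 + 6.6 + 5.4 + 349/4.6
= 272 + 6.60 + 5.40 + 75.87
= 359.87 mOsm/kg ≈ 359.9 mOsm/kg
Osmolar gap = measured − calculated = 358 − 359.9 = -1.9 mOsm/kg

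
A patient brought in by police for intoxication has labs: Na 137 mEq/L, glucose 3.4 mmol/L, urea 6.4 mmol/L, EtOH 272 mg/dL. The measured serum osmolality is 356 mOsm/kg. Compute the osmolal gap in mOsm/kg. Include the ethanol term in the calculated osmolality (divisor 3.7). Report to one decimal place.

Calculated osmolality = 2·Na + glucose + urea + ethanol/3.7
= 2·137 + 3.4 + 6.4 + 272/3.7
= 274 + 3.40 + 6.40 + 73.51
= 357.31 mOsm/kg ≈ 357.3 mOsm/kg
Osmolar gap = measured − calculated = 356 − 357.3 = -1.3 mOsm/kg

-1.3 mOsm/kg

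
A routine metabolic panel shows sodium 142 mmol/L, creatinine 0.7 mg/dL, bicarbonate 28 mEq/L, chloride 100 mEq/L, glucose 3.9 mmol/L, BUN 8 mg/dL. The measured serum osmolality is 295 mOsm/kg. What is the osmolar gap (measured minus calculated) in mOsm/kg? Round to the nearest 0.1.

Calculated osmolality = 2·Na + glucose + BUN/2.8
= 2·142 + 3.9 + 8/2.8
= 284 + 3.90 + 2.86
= 290.76 mOsm/kg ≈ 290.8 mOsm/kg
Osmolar gap = measured − calculated = 295 − 290.8 = 4.2 mOsm/kg

4.2 mOsm/kg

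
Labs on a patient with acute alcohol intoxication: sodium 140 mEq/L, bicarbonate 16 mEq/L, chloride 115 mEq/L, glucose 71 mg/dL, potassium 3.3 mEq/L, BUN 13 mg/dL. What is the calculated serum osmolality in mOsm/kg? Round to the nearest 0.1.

Calculated osmolality = 2·Na + glucose/18 + BUN/2.8
= 2·140 + 71/18 + 13/2.8
= 280 + 3.94 + 4.64
= 288.58 mOsm/kg

288.6 mOsm/kg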